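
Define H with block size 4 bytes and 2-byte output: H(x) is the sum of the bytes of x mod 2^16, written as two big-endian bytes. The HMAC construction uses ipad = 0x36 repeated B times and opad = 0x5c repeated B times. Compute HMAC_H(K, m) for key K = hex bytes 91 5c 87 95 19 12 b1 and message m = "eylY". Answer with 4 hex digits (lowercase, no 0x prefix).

01e8

Key hex bytes 91 5c 87 95 19 12 b1 is 7 bytes > B = 4, so hash it first: H(key) = 02 e5, then zero-pad to 4 bytes: K' = 02 e5 00 00.
K' ⊕ ipad = 34 d3 36 36.  K' ⊕ opad = 5e b9 5c 5c.
Inner input = (K'⊕ipad) ∥ m = 34 d3 36 36 ∥ 65 79 6c 59.
Inner hash: sum = 52+211+54+54+101+121+108+89 = 790 → 03 16.
Outer input = (K'⊕opad) ∥ inner = 5e b9 5c 5c ∥ 03 16.
Outer hash (tag): sum = 94+185+92+92+3+22 = 488 → 01 e8.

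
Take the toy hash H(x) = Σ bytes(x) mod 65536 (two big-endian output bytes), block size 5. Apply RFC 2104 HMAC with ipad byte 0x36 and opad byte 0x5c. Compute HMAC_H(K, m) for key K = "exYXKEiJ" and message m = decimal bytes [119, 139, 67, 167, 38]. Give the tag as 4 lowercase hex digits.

Key "exYXKEiJ" = 65 78 59 58 4b 45 69 4a is 8 bytes > B = 5, so hash it first: H(key) = 02 d1, then zero-pad to 5 bytes: K' = 02 d1 00 00 00.
K' ⊕ ipad = 34 e7 36 36 36.  K' ⊕ opad = 5e 8d 5c 5c 5c.
Inner input = (K'⊕ipad) ∥ m = 34 e7 36 36 36 ∥ 77 8b 43 a7 26.
Inner hash: sum = 52+231+54+54+54+119+139+67+167+38 = 975 → 03 cf.
Outer input = (K'⊕opad) ∥ inner = 5e 8d 5c 5c 5c ∥ 03 cf.
Outer hash (tag): sum = 94+141+92+92+92+3+207 = 721 → 02 d1.

02d1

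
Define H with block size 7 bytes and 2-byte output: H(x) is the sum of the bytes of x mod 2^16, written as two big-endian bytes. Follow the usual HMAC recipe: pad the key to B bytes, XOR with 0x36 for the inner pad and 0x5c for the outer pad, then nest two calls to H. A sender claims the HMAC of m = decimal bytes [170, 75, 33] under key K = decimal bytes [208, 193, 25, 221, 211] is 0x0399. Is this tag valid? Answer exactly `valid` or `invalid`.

Key decimal bytes [208, 193, 25, 221, 211] = d0 c1 19 dd d3 is 5 bytes ≤ B = 7; zero-pad to 7 bytes: K' = d0 c1 19 dd d3 00 00.
K' ⊕ ipad = e6 f7 2f eb e5 36 36; K' ⊕ opad = 8c 9d 45 81 8f 5c 5c.
Inner hash: sum = 230+247+47+235+229+54+54+170+75+33 = 1374 → 05 5e.
Outer hash (recomputed tag): sum = 140+157+69+129+143+92+92+5+94 = 921 → 03 99.
Recomputed tag = 0399; claimed = 0399 → match.

valid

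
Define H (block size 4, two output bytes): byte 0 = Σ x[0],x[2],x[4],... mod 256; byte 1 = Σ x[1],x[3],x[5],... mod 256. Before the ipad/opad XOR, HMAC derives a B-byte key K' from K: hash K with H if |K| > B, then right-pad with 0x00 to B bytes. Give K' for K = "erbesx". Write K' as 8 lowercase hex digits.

3a4f0000

|K| = 6 > B = 4, so first hash the key.
H(K): even-index sum = 314 mod 256 = 58; odd-index sum = 335 mod 256 = 79 → 3a 4f.
Zero-pad H(K) = 3a 4f to 4 bytes: K' = 3a 4f 00 00.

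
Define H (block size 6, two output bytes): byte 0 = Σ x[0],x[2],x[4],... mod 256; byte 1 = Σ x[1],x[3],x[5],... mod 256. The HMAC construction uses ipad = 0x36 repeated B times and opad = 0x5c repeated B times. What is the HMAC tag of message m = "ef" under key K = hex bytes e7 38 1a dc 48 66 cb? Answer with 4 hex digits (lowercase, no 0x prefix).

f3fc

Key hex bytes e7 38 1a dc 48 66 cb is 7 bytes > B = 6, so hash it first: H(key) = 14 7a, then zero-pad to 6 bytes: K' = 14 7a 00 00 00 00.
K' ⊕ ipad = 22 4c 36 36 36 36.  K' ⊕ opad = 48 26 5c 5c 5c 5c.
Inner input = (K'⊕ipad) ∥ m = 22 4c 36 36 36 36 ∥ 65 66.
Inner hash: even-index sum = 243 mod 256 = 243; odd-index sum = 286 mod 256 = 30 → f3 1e.
Outer input = (K'⊕opad) ∥ inner = 48 26 5c 5c 5c 5c ∥ f3 1e.
Outer hash (tag): even-index sum = 499 mod 256 = 243; odd-index sum = 252 mod 256 = 252 → f3 fc.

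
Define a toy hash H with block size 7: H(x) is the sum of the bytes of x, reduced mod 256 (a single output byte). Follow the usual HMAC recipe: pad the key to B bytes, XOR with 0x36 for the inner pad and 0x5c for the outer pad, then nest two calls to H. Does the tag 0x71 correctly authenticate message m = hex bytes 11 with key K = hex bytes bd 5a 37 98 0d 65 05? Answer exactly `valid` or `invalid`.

Key hex bytes bd 5a 37 98 0d 65 05 is exactly B = 7 bytes: K' = bd 5a 37 98 0d 65 05.
K' ⊕ ipad = 8b 6c 01 ae 3b 53 33; K' ⊕ opad = e1 06 6b c4 51 39 59.
Inner hash: sum = 139+108+1+174+59+83+51+17 = 632; mod 256 = 120 → 78.
Outer hash (recomputed tag): sum = 225+6+107+196+81+57+89+120 = 881; mod 256 = 113 → 71.
Recomputed tag = 71; claimed = 71 → match.

valid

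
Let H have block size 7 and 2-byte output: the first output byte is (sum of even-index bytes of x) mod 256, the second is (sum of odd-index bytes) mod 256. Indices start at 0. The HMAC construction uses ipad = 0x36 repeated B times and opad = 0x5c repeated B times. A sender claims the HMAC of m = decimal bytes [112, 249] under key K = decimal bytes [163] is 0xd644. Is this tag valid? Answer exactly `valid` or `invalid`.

Key decimal bytes [163] = a3 is 1 byte ≤ B = 7; zero-pad to 7 bytes: K' = a3 00 00 00 00 00 00.
K' ⊕ ipad = 95 36 36 36 36 36 36; K' ⊕ opad = ff 5c 5c 5c 5c 5c 5c.
Inner hash: even-index sum = 560 mod 256 = 48; odd-index sum = 274 mod 256 = 18 → 30 12.
Outer hash (recomputed tag): even-index sum = 549 mod 256 = 37; odd-index sum = 324 mod 256 = 68 → 25 44.
Recomputed tag = 2544; claimed = d644 → mismatch.

invalid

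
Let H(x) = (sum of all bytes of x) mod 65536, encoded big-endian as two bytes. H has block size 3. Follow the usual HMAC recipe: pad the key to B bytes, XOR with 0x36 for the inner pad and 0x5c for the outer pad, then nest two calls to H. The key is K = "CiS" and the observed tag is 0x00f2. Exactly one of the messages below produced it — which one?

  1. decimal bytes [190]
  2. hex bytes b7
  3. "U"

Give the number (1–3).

3

Key "CiS" = 43 69 53 is exactly B = 3 bytes: K' = 43 69 53.
K' ⊕ ipad = 75 5f 65; K' ⊕ opad = 1f 35 0f.
m1: inner = H(75 5f 65 be) = 01 f7; tag = H(1f 35 0f 01 f7) = 015b
m2: inner = H(75 5f 65 b7) = 01 f0; tag = H(1f 35 0f 01 f0) = 0154
m3: inner = H(75 5f 65 55) = 01 8e; tag = H(1f 35 0f 01 8e) = 00f2 ← matches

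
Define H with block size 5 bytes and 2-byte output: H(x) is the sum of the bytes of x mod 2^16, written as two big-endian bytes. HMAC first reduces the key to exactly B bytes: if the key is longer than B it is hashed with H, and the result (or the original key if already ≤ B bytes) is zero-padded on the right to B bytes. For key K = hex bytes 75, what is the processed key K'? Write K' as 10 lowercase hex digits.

7500000000

Key hex bytes 75 is 1 byte ≤ B = 5; zero-pad to 5 bytes: K' = 75 00 00 00 00.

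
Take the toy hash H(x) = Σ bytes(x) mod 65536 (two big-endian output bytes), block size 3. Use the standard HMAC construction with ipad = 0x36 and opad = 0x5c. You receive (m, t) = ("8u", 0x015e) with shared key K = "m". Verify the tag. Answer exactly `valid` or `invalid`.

Key "m" = 6d is 1 byte ≤ B = 3; zero-pad to 3 bytes: K' = 6d 00 00.
K' ⊕ ipad = 5b 36 36; K' ⊕ opad = 31 5c 5c.
Inner hash: sum = 91+54+54+56+117 = 372 → 01 74.
Outer hash (recomputed tag): sum = 49+92+92+1+116 = 350 → 01 5e.
Recomputed tag = 015e; claimed = 015e → match.

valid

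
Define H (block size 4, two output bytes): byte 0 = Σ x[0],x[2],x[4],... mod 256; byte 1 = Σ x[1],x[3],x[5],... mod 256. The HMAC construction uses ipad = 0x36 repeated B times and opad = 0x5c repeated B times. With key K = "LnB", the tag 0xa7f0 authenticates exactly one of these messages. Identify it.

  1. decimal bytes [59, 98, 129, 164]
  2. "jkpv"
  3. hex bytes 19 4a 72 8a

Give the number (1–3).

Key "LnB" = 4c 6e 42 is 3 bytes ≤ B = 4; zero-pad to 4 bytes: K' = 4c 6e 42 00.
K' ⊕ ipad = 7a 58 74 36; K' ⊕ opad = 10 32 1e 5c.
m1: inner = H(7a 58 74 36 3b 62 81 a4) = aa 94; tag = H(10 32 1e 5c aa 94) = d822
m2: inner = H(7a 58 74 36 6a 6b 70 76) = c8 6f; tag = H(10 32 1e 5c c8 6f) = f6fd
m3: inner = H(7a 58 74 36 19 4a 72 8a) = 79 62; tag = H(10 32 1e 5c 79 62) = a7f0 ← matches

3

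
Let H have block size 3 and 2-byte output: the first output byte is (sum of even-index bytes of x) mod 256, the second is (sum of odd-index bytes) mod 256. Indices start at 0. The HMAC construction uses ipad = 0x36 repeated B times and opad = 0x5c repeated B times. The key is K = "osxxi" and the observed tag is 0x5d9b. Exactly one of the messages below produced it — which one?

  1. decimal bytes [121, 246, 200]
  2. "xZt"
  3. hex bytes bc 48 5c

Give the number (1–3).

3

Key "osxxi" = 6f 73 78 78 69 is 5 bytes > B = 3, so hash it first: H(key) = 50 eb, then zero-pad to 3 bytes: K' = 50 eb 00.
K' ⊕ ipad = 66 dd 36; K' ⊕ opad = 0c b7 5c.
m1: inner = H(66 dd 36 79 f6 c8) = 92 1e; tag = H(0c b7 5c 92 1e) = 8649
m2: inner = H(66 dd 36 78 5a 74) = f6 c9; tag = H(0c b7 5c f6 c9) = 31ad
m3: inner = H(66 dd 36 bc 48 5c) = e4 f5; tag = H(0c b7 5c e4 f5) = 5d9b ← matches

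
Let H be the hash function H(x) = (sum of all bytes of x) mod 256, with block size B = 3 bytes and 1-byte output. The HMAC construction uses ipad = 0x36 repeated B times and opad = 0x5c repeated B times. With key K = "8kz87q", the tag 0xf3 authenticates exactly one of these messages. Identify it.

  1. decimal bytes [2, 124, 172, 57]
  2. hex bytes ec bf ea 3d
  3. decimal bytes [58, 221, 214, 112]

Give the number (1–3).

Key "8kz87q" = 38 6b 7a 38 37 71 is 6 bytes > B = 3, so hash it first: H(key) = fd, then zero-pad to 3 bytes: K' = fd 00 00.
K' ⊕ ipad = cb 36 36; K' ⊕ opad = a1 5c 5c.
m1: inner = H(cb 36 36 02 7c ac 39) = 9a; tag = H(a1 5c 5c 9a) = f3 ← matches
m2: inner = H(cb 36 36 ec bf ea 3d) = 09; tag = H(a1 5c 5c 09) = 62
m3: inner = H(cb 36 36 3a dd d6 70) = 94; tag = H(a1 5c 5c 94) = ed

1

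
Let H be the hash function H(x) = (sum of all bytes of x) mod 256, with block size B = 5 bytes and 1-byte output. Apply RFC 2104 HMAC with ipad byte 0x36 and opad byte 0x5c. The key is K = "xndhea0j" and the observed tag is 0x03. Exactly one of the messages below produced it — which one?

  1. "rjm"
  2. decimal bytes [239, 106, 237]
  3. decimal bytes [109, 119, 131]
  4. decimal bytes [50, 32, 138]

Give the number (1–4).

Key "xndhea0j" = 78 6e 64 68 65 61 30 6a is 8 bytes > B = 5, so hash it first: H(key) = 12, then zero-pad to 5 bytes: K' = 12 00 00 00 00.
K' ⊕ ipad = 24 36 36 36 36; K' ⊕ opad = 4e 5c 5c 5c 5c.
m1: inner = H(24 36 36 36 36 72 6a 6d) = 45; tag = H(4e 5c 5c 5c 5c 45) = 03 ← matches
m2: inner = H(24 36 36 36 36 ef 6a ed) = 42; tag = H(4e 5c 5c 5c 5c 42) = 00
m3: inner = H(24 36 36 36 36 6d 77 83) = 63; tag = H(4e 5c 5c 5c 5c 63) = 21
m4: inner = H(24 36 36 36 36 32 20 8a) = d8; tag = H(4e 5c 5c 5c 5c d8) = 96

1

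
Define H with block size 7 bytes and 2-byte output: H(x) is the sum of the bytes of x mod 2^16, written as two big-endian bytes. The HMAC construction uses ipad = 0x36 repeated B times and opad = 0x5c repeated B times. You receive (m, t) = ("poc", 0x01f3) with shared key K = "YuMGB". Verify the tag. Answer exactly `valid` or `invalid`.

valid

Key "YuMGB" = 59 75 4d 47 42 is 5 bytes ≤ B = 7; zero-pad to 7 bytes: K' = 59 75 4d 47 42 00 00.
K' ⊕ ipad = 6f 43 7b 71 74 36 36; K' ⊕ opad = 05 29 11 1b 1e 5c 5c.
Inner hash: sum = 111+67+123+113+116+54+54+112+111+99 = 960 → 03 c0.
Outer hash (recomputed tag): sum = 5+41+17+27+30+92+92+3+192 = 499 → 01 f3.
Recomputed tag = 01f3; claimed = 01f3 → match.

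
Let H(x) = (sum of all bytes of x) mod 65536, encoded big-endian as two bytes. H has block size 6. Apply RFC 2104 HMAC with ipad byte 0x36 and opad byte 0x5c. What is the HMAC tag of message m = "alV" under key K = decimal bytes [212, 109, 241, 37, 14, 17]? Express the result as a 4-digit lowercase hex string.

031a

Key decimal bytes [212, 109, 241, 37, 14, 17] = d4 6d f1 25 0e 11 is exactly B = 6 bytes: K' = d4 6d f1 25 0e 11.
K' ⊕ ipad = e2 5b c7 13 38 27.  K' ⊕ opad = 88 31 ad 79 52 4d.
Inner input = (K'⊕ipad) ∥ m = e2 5b c7 13 38 27 ∥ 61 6c 56.
Inner hash: sum = 226+91+199+19+56+39+97+108+86 = 921 → 03 99.
Outer input = (K'⊕opad) ∥ inner = 88 31 ad 79 52 4d ∥ 03 99.
Outer hash (tag): sum = 136+49+173+121+82+77+3+153 = 794 → 03 1a.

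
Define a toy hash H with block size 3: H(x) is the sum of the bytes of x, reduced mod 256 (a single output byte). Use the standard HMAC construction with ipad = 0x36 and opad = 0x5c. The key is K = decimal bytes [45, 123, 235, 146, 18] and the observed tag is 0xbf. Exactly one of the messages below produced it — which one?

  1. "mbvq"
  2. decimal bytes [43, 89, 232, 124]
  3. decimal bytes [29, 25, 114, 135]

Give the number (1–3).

3

Key decimal bytes [45, 123, 235, 146, 18] = 2d 7b eb 92 12 is 5 bytes > B = 3, so hash it first: H(key) = 37, then zero-pad to 3 bytes: K' = 37 00 00.
K' ⊕ ipad = 01 36 36; K' ⊕ opad = 6b 5c 5c.
m1: inner = H(01 36 36 6d 62 76 71) = 23; tag = H(6b 5c 5c 23) = 46
m2: inner = H(01 36 36 2b 59 e8 7c) = 55; tag = H(6b 5c 5c 55) = 78
m3: inner = H(01 36 36 1d 19 72 87) = 9c; tag = H(6b 5c 5c 9c) = bf ← matches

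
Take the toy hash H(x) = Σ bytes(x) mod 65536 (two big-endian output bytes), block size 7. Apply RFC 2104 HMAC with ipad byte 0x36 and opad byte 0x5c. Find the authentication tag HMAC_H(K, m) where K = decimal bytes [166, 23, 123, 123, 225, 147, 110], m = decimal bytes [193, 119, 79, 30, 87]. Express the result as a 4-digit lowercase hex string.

Key decimal bytes [166, 23, 123, 123, 225, 147, 110] = a6 17 7b 7b e1 93 6e is exactly B = 7 bytes: K' = a6 17 7b 7b e1 93 6e.
K' ⊕ ipad = 90 21 4d 4d d7 a5 58.  K' ⊕ opad = fa 4b 27 27 bd cf 32.
Inner input = (K'⊕ipad) ∥ m = 90 21 4d 4d d7 a5 58 ∥ c1 77 4f 1e 57.
Inner hash: sum = 144+33+77+77+215+165+88+193+119+79+30+87 = 1307 → 05 1b.
Outer input = (K'⊕opad) ∥ inner = fa 4b 27 27 bd cf 32 ∥ 05 1b.
Outer hash (tag): sum = 250+75+39+39+189+207+50+5+27 = 881 → 03 71.

0371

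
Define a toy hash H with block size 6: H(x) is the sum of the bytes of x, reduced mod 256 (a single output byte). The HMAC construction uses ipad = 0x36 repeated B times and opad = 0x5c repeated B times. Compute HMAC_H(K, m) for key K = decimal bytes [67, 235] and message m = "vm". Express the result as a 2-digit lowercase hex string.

Key decimal bytes [67, 235] = 43 eb is 2 bytes ≤ B = 6; zero-pad to 6 bytes: K' = 43 eb 00 00 00 00.
K' ⊕ ipad = 75 dd 36 36 36 36.  K' ⊕ opad = 1f b7 5c 5c 5c 5c.
Inner input = (K'⊕ipad) ∥ m = 75 dd 36 36 36 36 ∥ 76 6d.
Inner hash: sum = 117+221+54+54+54+54+118+109 = 781; mod 256 = 13 → 0d.
Outer input = (K'⊕opad) ∥ inner = 1f b7 5c 5c 5c 5c ∥ 0d.
Outer hash (tag): sum = 31+183+92+92+92+92+13 = 595; mod 256 = 83 → 53.

53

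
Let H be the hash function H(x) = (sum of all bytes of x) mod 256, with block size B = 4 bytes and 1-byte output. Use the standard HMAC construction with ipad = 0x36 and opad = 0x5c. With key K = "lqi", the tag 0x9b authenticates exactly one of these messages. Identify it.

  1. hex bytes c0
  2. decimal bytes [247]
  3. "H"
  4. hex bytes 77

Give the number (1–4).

4

Key "lqi" = 6c 71 69 is 3 bytes ≤ B = 4; zero-pad to 4 bytes: K' = 6c 71 69 00.
K' ⊕ ipad = 5a 47 5f 36; K' ⊕ opad = 30 2d 35 5c.
m1: inner = H(5a 47 5f 36 c0) = f6; tag = H(30 2d 35 5c f6) = e4
m2: inner = H(5a 47 5f 36 f7) = 2d; tag = H(30 2d 35 5c 2d) = 1b
m3: inner = H(5a 47 5f 36 48) = 7e; tag = H(30 2d 35 5c 7e) = 6c
m4: inner = H(5a 47 5f 36 77) = ad; tag = H(30 2d 35 5c ad) = 9b ← matches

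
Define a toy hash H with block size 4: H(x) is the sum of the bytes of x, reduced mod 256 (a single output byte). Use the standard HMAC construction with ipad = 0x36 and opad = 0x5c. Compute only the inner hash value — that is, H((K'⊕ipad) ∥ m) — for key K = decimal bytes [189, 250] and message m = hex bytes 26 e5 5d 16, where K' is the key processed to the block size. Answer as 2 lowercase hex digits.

41

Key decimal bytes [189, 250] = bd fa is 2 bytes ≤ B = 4; zero-pad to 4 bytes: K' = bd fa 00 00.
K' ⊕ ipad = 8b cc 36 36.
Inner input = 8b cc 36 36 ∥ 26 e5 5d 16.
Inner hash: sum = 139+204+54+54+38+229+93+22 = 833; mod 256 = 65 → 41.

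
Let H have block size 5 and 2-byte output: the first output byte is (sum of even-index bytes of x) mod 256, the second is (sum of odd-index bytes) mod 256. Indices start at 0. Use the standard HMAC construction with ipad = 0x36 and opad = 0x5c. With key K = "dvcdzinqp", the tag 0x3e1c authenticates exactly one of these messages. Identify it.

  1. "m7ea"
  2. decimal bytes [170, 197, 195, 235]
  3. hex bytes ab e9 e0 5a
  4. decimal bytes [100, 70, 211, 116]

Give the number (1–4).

3

Key "dvcdzinqp" = 64 76 63 64 7a 69 6e 71 70 is 9 bytes > B = 5, so hash it first: H(key) = 1f b4, then zero-pad to 5 bytes: K' = 1f b4 00 00 00.
K' ⊕ ipad = 29 82 36 36 36; K' ⊕ opad = 43 e8 5c 5c 5c.
m1: inner = H(29 82 36 36 36 6d 37 65 61) = 2d 8a; tag = H(43 e8 5c 5c 5c 2d 8a) = 8571
m2: inner = H(29 82 36 36 36 aa c5 c3 eb) = 45 25; tag = H(43 e8 5c 5c 5c 45 25) = 2089
m3: inner = H(29 82 36 36 36 ab e9 e0 5a) = d8 43; tag = H(43 e8 5c 5c 5c d8 43) = 3e1c ← matches
m4: inner = H(29 82 36 36 36 64 46 d3 74) = 4f ef; tag = H(43 e8 5c 5c 5c 4f ef) = ea93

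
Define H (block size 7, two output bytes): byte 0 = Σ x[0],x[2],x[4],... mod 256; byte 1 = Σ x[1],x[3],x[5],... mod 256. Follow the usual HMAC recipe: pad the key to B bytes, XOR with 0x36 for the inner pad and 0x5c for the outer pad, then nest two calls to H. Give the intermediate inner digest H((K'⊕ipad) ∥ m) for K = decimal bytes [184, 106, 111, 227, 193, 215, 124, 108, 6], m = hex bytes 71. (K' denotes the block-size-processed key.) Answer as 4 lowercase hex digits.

Key decimal bytes [184, 106, 111, 227, 193, 215, 124, 108, 6] = b8 6a 6f e3 c1 d7 7c 6c 06 is 9 bytes > B = 7, so hash it first: H(key) = 6a 90, then zero-pad to 7 bytes: K' = 6a 90 00 00 00 00 00.
K' ⊕ ipad = 5c a6 36 36 36 36 36.
Inner input = 5c a6 36 36 36 36 36 ∥ 71.
Inner hash: even-index sum = 254 mod 256 = 254; odd-index sum = 387 mod 256 = 131 → fe 83.

fe83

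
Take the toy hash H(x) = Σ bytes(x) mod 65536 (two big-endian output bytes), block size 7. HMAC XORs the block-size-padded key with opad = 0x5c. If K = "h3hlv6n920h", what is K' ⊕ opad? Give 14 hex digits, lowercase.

Key "h3hlv6n920h" = 68 33 68 6c 76 36 6e 39 32 30 68 is 11 bytes > B = 7, so hash it first: H(key) = 03 8c, then zero-pad to 7 bytes: K' = 03 8c 00 00 00 00 00.
XOR each byte with 0x5c: 03⊕5c=5f, 8c⊕5c=d0, 00⊕5c=5c, 00⊕5c=5c, 00⊕5c=5c, 00⊕5c=5c, 00⊕5c=5c.

5fd05c5c5c5c5c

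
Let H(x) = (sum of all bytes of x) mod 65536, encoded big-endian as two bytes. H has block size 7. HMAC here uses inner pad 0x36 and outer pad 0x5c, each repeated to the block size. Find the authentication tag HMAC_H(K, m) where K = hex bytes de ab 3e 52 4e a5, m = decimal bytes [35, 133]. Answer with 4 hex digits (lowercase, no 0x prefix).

Key hex bytes de ab 3e 52 4e a5 is 6 bytes ≤ B = 7; zero-pad to 7 bytes: K' = de ab 3e 52 4e a5 00.
K' ⊕ ipad = e8 9d 08 64 78 93 36.  K' ⊕ opad = 82 f7 62 0e 12 f9 5c.
Inner input = (K'⊕ipad) ∥ m = e8 9d 08 64 78 93 36 ∥ 23 85.
Inner hash: sum = 232+157+8+100+120+147+54+35+133 = 986 → 03 da.
Outer input = (K'⊕opad) ∥ inner = 82 f7 62 0e 12 f9 5c ∥ 03 da.
Outer hash (tag): sum = 130+247+98+14+18+249+92+3+218 = 1069 → 04 2d.

042d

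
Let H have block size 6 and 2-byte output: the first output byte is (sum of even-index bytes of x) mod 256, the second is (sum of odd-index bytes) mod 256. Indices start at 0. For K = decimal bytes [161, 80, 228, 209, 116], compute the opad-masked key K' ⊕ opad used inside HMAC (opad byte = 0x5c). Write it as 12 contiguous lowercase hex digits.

fd0cb88d285c

Key decimal bytes [161, 80, 228, 209, 116] = a1 50 e4 d1 74 is 5 bytes ≤ B = 6; zero-pad to 6 bytes: K' = a1 50 e4 d1 74 00.
XOR each byte with 0x5c: a1⊕5c=fd, 50⊕5c=0c, e4⊕5c=b8, d1⊕5c=8d, 74⊕5c=28, 00⊕5c=5c.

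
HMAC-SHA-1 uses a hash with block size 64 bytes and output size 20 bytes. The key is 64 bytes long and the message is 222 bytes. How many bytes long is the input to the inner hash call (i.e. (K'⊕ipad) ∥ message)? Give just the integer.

286

Key is 64 ≤ 64 bytes, zero-padded: |K'| = 64.
Inner input = (K'⊕ipad) ∥ m → 64 + 222 = 286 bytes.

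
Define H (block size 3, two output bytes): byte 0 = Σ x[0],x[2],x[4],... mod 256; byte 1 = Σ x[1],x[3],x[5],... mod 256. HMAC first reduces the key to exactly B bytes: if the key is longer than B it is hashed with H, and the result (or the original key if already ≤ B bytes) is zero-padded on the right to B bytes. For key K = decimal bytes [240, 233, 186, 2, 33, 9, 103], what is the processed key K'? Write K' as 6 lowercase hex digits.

|K| = 7 > B = 3, so first hash the key.
H(K): even-index sum = 562 mod 256 = 50; odd-index sum = 244 mod 256 = 244 → 32 f4.
Zero-pad H(K) = 32 f4 to 3 bytes: K' = 32 f4 00.

32f400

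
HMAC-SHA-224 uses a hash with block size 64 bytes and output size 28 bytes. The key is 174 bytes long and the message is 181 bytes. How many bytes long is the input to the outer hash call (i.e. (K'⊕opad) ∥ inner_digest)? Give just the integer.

Key is 174 > 64 bytes, so it is hashed to 28 bytes then zero-padded to 64: |K'| = 64.
Outer input = (K'⊕opad) ∥ H(inner) → 64 + 28 = 92 bytes.

92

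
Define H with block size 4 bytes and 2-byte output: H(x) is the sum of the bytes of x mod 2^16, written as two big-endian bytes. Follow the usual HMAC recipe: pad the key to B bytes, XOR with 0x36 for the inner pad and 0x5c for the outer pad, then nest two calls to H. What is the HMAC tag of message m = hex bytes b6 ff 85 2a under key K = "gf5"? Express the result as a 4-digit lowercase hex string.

Key "gf5" = 67 66 35 is 3 bytes ≤ B = 4; zero-pad to 4 bytes: K' = 67 66 35 00.
K' ⊕ ipad = 51 50 03 36.  K' ⊕ opad = 3b 3a 69 5c.
Inner input = (K'⊕ipad) ∥ m = 51 50 03 36 ∥ b6 ff 85 2a.
Inner hash: sum = 81+80+3+54+182+255+133+42 = 830 → 03 3e.
Outer input = (K'⊕opad) ∥ inner = 3b 3a 69 5c ∥ 03 3e.
Outer hash (tag): sum = 59+58+105+92+3+62 = 379 → 01 7b.

017b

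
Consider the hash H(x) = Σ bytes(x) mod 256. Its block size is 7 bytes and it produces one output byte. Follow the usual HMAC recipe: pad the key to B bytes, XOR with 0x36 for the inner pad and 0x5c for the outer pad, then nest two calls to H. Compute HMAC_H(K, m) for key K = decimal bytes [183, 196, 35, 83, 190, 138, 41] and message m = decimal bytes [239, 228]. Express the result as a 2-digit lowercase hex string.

Key decimal bytes [183, 196, 35, 83, 190, 138, 41] = b7 c4 23 53 be 8a 29 is exactly B = 7 bytes: K' = b7 c4 23 53 be 8a 29.
K' ⊕ ipad = 81 f2 15 65 88 bc 1f.  K' ⊕ opad = eb 98 7f 0f e2 d6 75.
Inner input = (K'⊕ipad) ∥ m = 81 f2 15 65 88 bc 1f ∥ ef e4.
Inner hash: sum = 129+242+21+101+136+188+31+239+228 = 1315; mod 256 = 35 → 23.
Outer input = (K'⊕opad) ∥ inner = eb 98 7f 0f e2 d6 75 ∥ 23.
Outer hash (tag): sum = 235+152+127+15+226+214+117+35 = 1121; mod 256 = 97 → 61.

61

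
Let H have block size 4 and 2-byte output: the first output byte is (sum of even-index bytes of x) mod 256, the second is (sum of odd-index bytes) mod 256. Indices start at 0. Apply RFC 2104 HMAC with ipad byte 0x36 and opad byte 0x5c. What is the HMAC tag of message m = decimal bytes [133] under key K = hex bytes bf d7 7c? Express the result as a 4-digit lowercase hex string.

Key hex bytes bf d7 7c is 3 bytes ≤ B = 4; zero-pad to 4 bytes: K' = bf d7 7c 00.
K' ⊕ ipad = 89 e1 4a 36.  K' ⊕ opad = e3 8b 20 5c.
Inner input = (K'⊕ipad) ∥ m = 89 e1 4a 36 ∥ 85.
Inner hash: even-index sum = 344 mod 256 = 88; odd-index sum = 279 mod 256 = 23 → 58 17.
Outer input = (K'⊕opad) ∥ inner = e3 8b 20 5c ∥ 58 17.
Outer hash (tag): even-index sum = 347 mod 256 = 91; odd-index sum = 254 mod 256 = 254 → 5b fe.

5bfe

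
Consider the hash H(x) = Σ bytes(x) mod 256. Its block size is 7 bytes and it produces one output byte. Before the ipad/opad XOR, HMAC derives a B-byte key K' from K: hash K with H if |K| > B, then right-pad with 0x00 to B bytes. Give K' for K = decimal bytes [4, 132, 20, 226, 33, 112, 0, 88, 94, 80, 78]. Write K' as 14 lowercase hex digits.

|K| = 11 > B = 7, so first hash the key.
H(K): sum = 4+132+20+226+33+112+0+88+94+80+78 = 867; mod 256 = 99 → 63.
Zero-pad H(K) = 63 to 7 bytes: K' = 63 00 00 00 00 00 00.

63000000000000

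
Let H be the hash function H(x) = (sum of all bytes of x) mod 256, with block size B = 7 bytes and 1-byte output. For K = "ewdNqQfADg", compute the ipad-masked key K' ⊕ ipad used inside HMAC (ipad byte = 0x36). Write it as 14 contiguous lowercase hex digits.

94363636363636

Key "ewdNqQfADg" = 65 77 64 4e 71 51 66 41 44 67 is 10 bytes > B = 7, so hash it first: H(key) = a2, then zero-pad to 7 bytes: K' = a2 00 00 00 00 00 00.
XOR each byte with 0x36: a2⊕36=94, 00⊕36=36, 00⊕36=36, 00⊕36=36, 00⊕36=36, 00⊕36=36, 00⊕36=36.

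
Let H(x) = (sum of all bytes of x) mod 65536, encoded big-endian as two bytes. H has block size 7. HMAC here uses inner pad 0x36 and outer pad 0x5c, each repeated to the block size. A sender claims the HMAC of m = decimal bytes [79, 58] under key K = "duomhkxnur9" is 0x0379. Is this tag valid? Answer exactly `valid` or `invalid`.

Key "duomhkxnur9" = 64 75 6f 6d 68 6b 78 6e 75 72 39 is 11 bytes > B = 7, so hash it first: H(key) = 04 8e, then zero-pad to 7 bytes: K' = 04 8e 00 00 00 00 00.
K' ⊕ ipad = 32 b8 36 36 36 36 36; K' ⊕ opad = 58 d2 5c 5c 5c 5c 5c.
Inner hash: sum = 50+184+54+54+54+54+54+79+58 = 641 → 02 81.
Outer hash (recomputed tag): sum = 88+210+92+92+92+92+92+2+129 = 889 → 03 79.
Recomputed tag = 0379; claimed = 0379 → match.

valid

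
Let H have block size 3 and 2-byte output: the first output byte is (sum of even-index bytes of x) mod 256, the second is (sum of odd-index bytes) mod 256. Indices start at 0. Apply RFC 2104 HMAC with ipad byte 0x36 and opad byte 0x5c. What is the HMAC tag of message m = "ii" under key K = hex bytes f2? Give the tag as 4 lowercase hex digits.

a9bf

Key hex bytes f2 is 1 byte ≤ B = 3; zero-pad to 3 bytes: K' = f2 00 00.
K' ⊕ ipad = c4 36 36.  K' ⊕ opad = ae 5c 5c.
Inner input = (K'⊕ipad) ∥ m = c4 36 36 ∥ 69 69.
Inner hash: even-index sum = 355 mod 256 = 99; odd-index sum = 159 mod 256 = 159 → 63 9f.
Outer input = (K'⊕opad) ∥ inner = ae 5c 5c ∥ 63 9f.
Outer hash (tag): even-index sum = 425 mod 256 = 169; odd-index sum = 191 mod 256 = 191 → a9 bf.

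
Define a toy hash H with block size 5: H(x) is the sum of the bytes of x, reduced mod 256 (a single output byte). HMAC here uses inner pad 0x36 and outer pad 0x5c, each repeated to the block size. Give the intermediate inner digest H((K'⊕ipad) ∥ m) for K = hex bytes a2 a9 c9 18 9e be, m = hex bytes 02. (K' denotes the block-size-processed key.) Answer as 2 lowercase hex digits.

Key hex bytes a2 a9 c9 18 9e be is 6 bytes > B = 5, so hash it first: H(key) = 88, then zero-pad to 5 bytes: K' = 88 00 00 00 00.
K' ⊕ ipad = be 36 36 36 36.
Inner input = be 36 36 36 36 ∥ 02.
Inner hash: sum = 190+54+54+54+54+2 = 408; mod 256 = 152 → 98.

98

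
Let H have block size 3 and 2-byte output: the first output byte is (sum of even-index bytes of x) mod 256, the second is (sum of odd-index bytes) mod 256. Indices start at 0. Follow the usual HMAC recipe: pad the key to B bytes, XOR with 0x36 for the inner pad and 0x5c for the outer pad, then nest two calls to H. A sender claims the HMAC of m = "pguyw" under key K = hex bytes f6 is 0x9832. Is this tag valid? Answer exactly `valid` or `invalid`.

valid

Key hex bytes f6 is 1 byte ≤ B = 3; zero-pad to 3 bytes: K' = f6 00 00.
K' ⊕ ipad = c0 36 36; K' ⊕ opad = aa 5c 5c.
Inner hash: even-index sum = 470 mod 256 = 214; odd-index sum = 402 mod 256 = 146 → d6 92.
Outer hash (recomputed tag): even-index sum = 408 mod 256 = 152; odd-index sum = 306 mod 256 = 50 → 98 32.
Recomputed tag = 9832; claimed = 9832 → match.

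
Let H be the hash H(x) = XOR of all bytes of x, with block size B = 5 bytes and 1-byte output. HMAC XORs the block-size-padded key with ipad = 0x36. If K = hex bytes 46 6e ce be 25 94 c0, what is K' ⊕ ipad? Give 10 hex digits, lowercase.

Key hex bytes 46 6e ce be 25 94 c0 is 7 bytes > B = 5, so hash it first: H(key) = 29, then zero-pad to 5 bytes: K' = 29 00 00 00 00.
XOR each byte with 0x36: 29⊕36=1f, 00⊕36=36, 00⊕36=36, 00⊕36=36, 00⊕36=36.

1f36363636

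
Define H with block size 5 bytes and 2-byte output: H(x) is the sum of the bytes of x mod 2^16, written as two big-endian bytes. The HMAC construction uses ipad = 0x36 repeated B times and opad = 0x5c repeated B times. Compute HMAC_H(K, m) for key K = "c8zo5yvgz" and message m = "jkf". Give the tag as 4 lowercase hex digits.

Key "c8zo5yvgz" = 63 38 7a 6f 35 79 76 67 7a is 9 bytes > B = 5, so hash it first: H(key) = 03 89, then zero-pad to 5 bytes: K' = 03 89 00 00 00.
K' ⊕ ipad = 35 bf 36 36 36.  K' ⊕ opad = 5f d5 5c 5c 5c.
Inner input = (K'⊕ipad) ∥ m = 35 bf 36 36 36 ∥ 6a 6b 66.
Inner hash: sum = 53+191+54+54+54+106+107+102 = 721 → 02 d1.
Outer input = (K'⊕opad) ∥ inner = 5f d5 5c 5c 5c ∥ 02 d1.
Outer hash (tag): sum = 95+213+92+92+92+2+209 = 795 → 03 1b.

031b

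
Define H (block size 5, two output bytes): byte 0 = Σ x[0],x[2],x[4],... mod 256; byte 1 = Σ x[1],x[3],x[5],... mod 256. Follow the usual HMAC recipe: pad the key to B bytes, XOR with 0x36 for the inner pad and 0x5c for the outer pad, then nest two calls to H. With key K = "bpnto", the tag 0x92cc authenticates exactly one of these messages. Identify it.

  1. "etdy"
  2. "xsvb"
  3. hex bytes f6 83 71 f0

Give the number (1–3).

3

Key "bpnto" = 62 70 6e 74 6f is exactly B = 5 bytes: K' = 62 70 6e 74 6f.
K' ⊕ ipad = 54 46 58 42 59; K' ⊕ opad = 3e 2c 32 28 33.
m1: inner = H(54 46 58 42 59 65 74 64 79) = f2 51; tag = H(3e 2c 32 28 33 f2 51) = f446
m2: inner = H(54 46 58 42 59 78 73 76 62) = da 76; tag = H(3e 2c 32 28 33 da 76) = 192e
m3: inner = H(54 46 58 42 59 f6 83 71 f0) = 78 ef; tag = H(3e 2c 32 28 33 78 ef) = 92cc ← matches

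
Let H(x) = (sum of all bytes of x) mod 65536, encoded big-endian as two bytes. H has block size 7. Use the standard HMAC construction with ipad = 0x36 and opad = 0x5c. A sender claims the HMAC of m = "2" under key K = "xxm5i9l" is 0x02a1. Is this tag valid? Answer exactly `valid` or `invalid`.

Key "xxm5i9l" = 78 78 6d 35 69 39 6c is exactly B = 7 bytes: K' = 78 78 6d 35 69 39 6c.
K' ⊕ ipad = 4e 4e 5b 03 5f 0f 5a; K' ⊕ opad = 24 24 31 69 35 65 30.
Inner hash: sum = 78+78+91+3+95+15+90+50 = 500 → 01 f4.
Outer hash (recomputed tag): sum = 36+36+49+105+53+101+48+1+244 = 673 → 02 a1.
Recomputed tag = 02a1; claimed = 02a1 → match.

valid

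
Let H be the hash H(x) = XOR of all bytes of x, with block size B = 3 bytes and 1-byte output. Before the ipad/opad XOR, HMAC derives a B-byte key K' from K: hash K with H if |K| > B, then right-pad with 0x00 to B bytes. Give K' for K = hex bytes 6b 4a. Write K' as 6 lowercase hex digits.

6b4a00

Key hex bytes 6b 4a is 2 bytes ≤ B = 3; zero-pad to 3 bytes: K' = 6b 4a 00.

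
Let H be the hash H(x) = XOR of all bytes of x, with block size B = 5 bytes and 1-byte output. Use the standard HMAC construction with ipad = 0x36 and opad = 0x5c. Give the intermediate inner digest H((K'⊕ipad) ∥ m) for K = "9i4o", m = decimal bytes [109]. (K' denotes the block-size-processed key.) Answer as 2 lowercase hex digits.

Key "9i4o" = 39 69 34 6f is 4 bytes ≤ B = 5; zero-pad to 5 bytes: K' = 39 69 34 6f 00.
K' ⊕ ipad = 0f 5f 02 59 36.
Inner input = 0f 5f 02 59 36 ∥ 6d.
Inner hash: XOR 0f⊕5f⊕02⊕59⊕36⊕6d = 50.

50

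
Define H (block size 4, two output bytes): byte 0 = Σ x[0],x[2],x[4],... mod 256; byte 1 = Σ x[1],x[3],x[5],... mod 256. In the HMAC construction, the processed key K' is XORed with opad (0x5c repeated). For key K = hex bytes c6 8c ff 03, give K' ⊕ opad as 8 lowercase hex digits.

Key hex bytes c6 8c ff 03 is exactly B = 4 bytes: K' = c6 8c ff 03.
XOR each byte with 0x5c: c6⊕5c=9a, 8c⊕5c=d0, ff⊕5c=a3, 03⊕5c=5f.

9ad0a35f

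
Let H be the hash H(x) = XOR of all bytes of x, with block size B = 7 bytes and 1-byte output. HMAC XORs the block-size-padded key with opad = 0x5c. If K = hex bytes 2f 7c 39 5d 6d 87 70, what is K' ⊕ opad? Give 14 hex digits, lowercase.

Key hex bytes 2f 7c 39 5d 6d 87 70 is exactly B = 7 bytes: K' = 2f 7c 39 5d 6d 87 70.
XOR each byte with 0x5c: 2f⊕5c=73, 7c⊕5c=20, 39⊕5c=65, 5d⊕5c=01, 6d⊕5c=31, 87⊕5c=db, 70⊕5c=2c.

7320650131db2c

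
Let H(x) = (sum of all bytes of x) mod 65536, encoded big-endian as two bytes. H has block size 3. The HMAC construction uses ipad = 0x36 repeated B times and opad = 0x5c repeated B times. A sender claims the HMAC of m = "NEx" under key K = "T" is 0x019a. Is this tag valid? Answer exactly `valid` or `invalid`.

Key "T" = 54 is 1 byte ≤ B = 3; zero-pad to 3 bytes: K' = 54 00 00.
K' ⊕ ipad = 62 36 36; K' ⊕ opad = 08 5c 5c.
Inner hash: sum = 98+54+54+78+69+120 = 473 → 01 d9.
Outer hash (recomputed tag): sum = 8+92+92+1+217 = 410 → 01 9a.
Recomputed tag = 019a; claimed = 019a → match.

valid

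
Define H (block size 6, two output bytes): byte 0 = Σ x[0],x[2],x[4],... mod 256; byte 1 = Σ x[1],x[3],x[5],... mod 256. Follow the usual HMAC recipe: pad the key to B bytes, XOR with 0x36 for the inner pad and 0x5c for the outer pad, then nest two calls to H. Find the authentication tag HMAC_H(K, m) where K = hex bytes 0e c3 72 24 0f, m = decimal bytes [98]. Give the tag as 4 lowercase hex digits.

Key hex bytes 0e c3 72 24 0f is 5 bytes ≤ B = 6; zero-pad to 6 bytes: K' = 0e c3 72 24 0f 00.
K' ⊕ ipad = 38 f5 44 12 39 36.  K' ⊕ opad = 52 9f 2e 78 53 5c.
Inner input = (K'⊕ipad) ∥ m = 38 f5 44 12 39 36 ∥ 62.
Inner hash: even-index sum = 279 mod 256 = 23; odd-index sum = 317 mod 256 = 61 → 17 3d.
Outer input = (K'⊕opad) ∥ inner = 52 9f 2e 78 53 5c ∥ 17 3d.
Outer hash (tag): even-index sum = 234 mod 256 = 234; odd-index sum = 432 mod 256 = 176 → ea b0.

eab0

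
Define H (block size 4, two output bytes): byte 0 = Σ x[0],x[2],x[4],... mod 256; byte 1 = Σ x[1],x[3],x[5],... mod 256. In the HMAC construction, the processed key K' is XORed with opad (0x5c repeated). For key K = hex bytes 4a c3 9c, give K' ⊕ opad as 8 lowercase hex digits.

Key hex bytes 4a c3 9c is 3 bytes ≤ B = 4; zero-pad to 4 bytes: K' = 4a c3 9c 00.
XOR each byte with 0x5c: 4a⊕5c=16, c3⊕5c=9f, 9c⊕5c=c0, 00⊕5c=5c.

169fc05c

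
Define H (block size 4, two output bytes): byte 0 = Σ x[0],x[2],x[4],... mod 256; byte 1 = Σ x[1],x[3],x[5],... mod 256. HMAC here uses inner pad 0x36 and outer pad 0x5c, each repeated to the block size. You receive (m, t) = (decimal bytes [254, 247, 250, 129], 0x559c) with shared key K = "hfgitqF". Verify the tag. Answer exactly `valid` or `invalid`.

invalid

Key "hfgitqF" = 68 66 67 69 74 71 46 is 7 bytes > B = 4, so hash it first: H(key) = 89 40, then zero-pad to 4 bytes: K' = 89 40 00 00.
K' ⊕ ipad = bf 76 36 36; K' ⊕ opad = d5 1c 5c 5c.
Inner hash: even-index sum = 749 mod 256 = 237; odd-index sum = 548 mod 256 = 36 → ed 24.
Outer hash (recomputed tag): even-index sum = 542 mod 256 = 30; odd-index sum = 156 mod 256 = 156 → 1e 9c.
Recomputed tag = 1e9c; claimed = 559c → mismatch.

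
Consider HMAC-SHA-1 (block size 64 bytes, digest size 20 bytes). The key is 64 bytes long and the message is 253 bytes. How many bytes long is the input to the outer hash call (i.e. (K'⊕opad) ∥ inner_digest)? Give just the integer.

84

Key is 64 ≤ 64 bytes, zero-padded: |K'| = 64.
Outer input = (K'⊕opad) ∥ H(inner) → 64 + 20 = 84 bytes.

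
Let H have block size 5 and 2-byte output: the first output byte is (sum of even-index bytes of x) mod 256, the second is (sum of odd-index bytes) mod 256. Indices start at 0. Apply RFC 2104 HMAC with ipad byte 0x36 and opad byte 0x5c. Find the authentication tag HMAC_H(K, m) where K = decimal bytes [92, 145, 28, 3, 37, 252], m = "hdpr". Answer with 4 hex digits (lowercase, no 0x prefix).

Key decimal bytes [92, 145, 28, 3, 37, 252] = 5c 91 1c 03 25 fc is 6 bytes > B = 5, so hash it first: H(key) = 9d 90, then zero-pad to 5 bytes: K' = 9d 90 00 00 00.
K' ⊕ ipad = ab a6 36 36 36.  K' ⊕ opad = c1 cc 5c 5c 5c.
Inner input = (K'⊕ipad) ∥ m = ab a6 36 36 36 ∥ 68 64 70 72.
Inner hash: even-index sum = 493 mod 256 = 237; odd-index sum = 436 mod 256 = 180 → ed b4.
Outer input = (K'⊕opad) ∥ inner = c1 cc 5c 5c 5c ∥ ed b4.
Outer hash (tag): even-index sum = 557 mod 256 = 45; odd-index sum = 533 mod 256 = 21 → 2d 15.

2d15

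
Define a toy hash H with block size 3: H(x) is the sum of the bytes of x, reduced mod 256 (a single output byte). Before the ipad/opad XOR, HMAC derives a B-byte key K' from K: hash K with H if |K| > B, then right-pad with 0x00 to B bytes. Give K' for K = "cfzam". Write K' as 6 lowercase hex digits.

110000

|K| = 5 > B = 3, so first hash the key.
H(K): sum = 99+102+122+97+109 = 529; mod 256 = 17 → 11.
Zero-pad H(K) = 11 to 3 bytes: K' = 11 00 00.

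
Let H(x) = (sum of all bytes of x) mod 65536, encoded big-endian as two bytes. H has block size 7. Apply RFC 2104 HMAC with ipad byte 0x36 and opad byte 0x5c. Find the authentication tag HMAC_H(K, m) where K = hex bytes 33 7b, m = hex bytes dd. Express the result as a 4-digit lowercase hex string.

Key hex bytes 33 7b is 2 bytes ≤ B = 7; zero-pad to 7 bytes: K' = 33 7b 00 00 00 00 00.
K' ⊕ ipad = 05 4d 36 36 36 36 36.  K' ⊕ opad = 6f 27 5c 5c 5c 5c 5c.
Inner input = (K'⊕ipad) ∥ m = 05 4d 36 36 36 36 36 ∥ dd.
Inner hash: sum = 5+77+54+54+54+54+54+221 = 573 → 02 3d.
Outer input = (K'⊕opad) ∥ inner = 6f 27 5c 5c 5c 5c 5c ∥ 02 3d.
Outer hash (tag): sum = 111+39+92+92+92+92+92+2+61 = 673 → 02 a1.

02a1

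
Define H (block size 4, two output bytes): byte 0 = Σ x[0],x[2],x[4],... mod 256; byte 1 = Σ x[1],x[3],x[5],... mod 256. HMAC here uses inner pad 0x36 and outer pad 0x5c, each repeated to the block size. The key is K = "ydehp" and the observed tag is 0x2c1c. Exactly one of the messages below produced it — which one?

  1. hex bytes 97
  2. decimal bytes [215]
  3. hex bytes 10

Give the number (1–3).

3

Key "ydehp" = 79 64 65 68 70 is 5 bytes > B = 4, so hash it first: H(key) = 4e cc, then zero-pad to 4 bytes: K' = 4e cc 00 00.
K' ⊕ ipad = 78 fa 36 36; K' ⊕ opad = 12 90 5c 5c.
m1: inner = H(78 fa 36 36 97) = 45 30; tag = H(12 90 5c 5c 45 30) = b31c
m2: inner = H(78 fa 36 36 d7) = 85 30; tag = H(12 90 5c 5c 85 30) = f31c
m3: inner = H(78 fa 36 36 10) = be 30; tag = H(12 90 5c 5c be 30) = 2c1c ← matches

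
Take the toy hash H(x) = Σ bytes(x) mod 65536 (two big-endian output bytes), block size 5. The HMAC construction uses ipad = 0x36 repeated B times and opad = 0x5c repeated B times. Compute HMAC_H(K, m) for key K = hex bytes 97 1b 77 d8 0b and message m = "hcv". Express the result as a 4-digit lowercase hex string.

Key hex bytes 97 1b 77 d8 0b is exactly B = 5 bytes: K' = 97 1b 77 d8 0b.
K' ⊕ ipad = a1 2d 41 ee 3d.  K' ⊕ opad = cb 47 2b 84 57.
Inner input = (K'⊕ipad) ∥ m = a1 2d 41 ee 3d ∥ 68 63 76.
Inner hash: sum = 161+45+65+238+61+104+99+118 = 891 → 03 7b.
Outer input = (K'⊕opad) ∥ inner = cb 47 2b 84 57 ∥ 03 7b.
Outer hash (tag): sum = 203+71+43+132+87+3+123 = 662 → 02 96.

0296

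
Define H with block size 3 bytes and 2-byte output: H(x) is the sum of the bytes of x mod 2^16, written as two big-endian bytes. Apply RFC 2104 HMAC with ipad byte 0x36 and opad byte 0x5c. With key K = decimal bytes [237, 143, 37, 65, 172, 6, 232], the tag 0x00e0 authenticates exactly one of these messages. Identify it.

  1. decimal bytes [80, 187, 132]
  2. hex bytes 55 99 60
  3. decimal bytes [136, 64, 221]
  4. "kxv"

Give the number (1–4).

2

Key decimal bytes [237, 143, 37, 65, 172, 6, 232] = ed 8f 25 41 ac 06 e8 is 7 bytes > B = 3, so hash it first: H(key) = 03 7c, then zero-pad to 3 bytes: K' = 03 7c 00.
K' ⊕ ipad = 35 4a 36; K' ⊕ opad = 5f 20 5c.
m1: inner = H(35 4a 36 50 bb 84) = 02 44; tag = H(5f 20 5c 02 44) = 0121
m2: inner = H(35 4a 36 55 99 60) = 02 03; tag = H(5f 20 5c 02 03) = 00e0 ← matches
m3: inner = H(35 4a 36 88 40 dd) = 02 5a; tag = H(5f 20 5c 02 5a) = 0137
m4: inner = H(35 4a 36 6b 78 76) = 02 0e; tag = H(5f 20 5c 02 0e) = 00eb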